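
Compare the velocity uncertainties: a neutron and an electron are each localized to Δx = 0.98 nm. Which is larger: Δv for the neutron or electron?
The electron has the larger minimum velocity uncertainty, by a ratio of 1838.7.

For both particles, Δp_min = ℏ/(2Δx) = 5.380e-26 kg·m/s (same for both).

The velocity uncertainty is Δv = Δp/m:
- neutron: Δv = 5.380e-26 / 1.675e-27 = 3.212e+01 m/s = 32.124 m/s
- electron: Δv = 5.380e-26 / 9.109e-31 = 5.907e+04 m/s = 59.065 km/s

Ratio: 5.907e+04 / 3.212e+01 = 1838.7

The lighter particle has larger velocity uncertainty because Δv ∝ 1/m.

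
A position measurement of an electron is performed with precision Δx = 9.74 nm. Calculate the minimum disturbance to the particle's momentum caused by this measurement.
5.414 × 10^-27 kg·m/s

The uncertainty principle implies that measuring position disturbs momentum:
ΔxΔp ≥ ℏ/2

When we measure position with precision Δx, we necessarily introduce a momentum uncertainty:
Δp ≥ ℏ/(2Δx)
Δp_min = (1.055e-34 J·s) / (2 × 9.740e-09 m)
Δp_min = 5.414e-27 kg·m/s

The more precisely we measure position, the greater the momentum disturbance.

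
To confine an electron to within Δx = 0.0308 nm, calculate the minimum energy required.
10.041 eV

Localizing a particle requires giving it sufficient momentum uncertainty:

1. From uncertainty principle: Δp ≥ ℏ/(2Δx)
   Δp_min = (1.055e-34 J·s) / (2 × 3.080e-11 m)
   Δp_min = 1.712e-24 kg·m/s

2. This momentum uncertainty corresponds to kinetic energy:
   KE ≈ (Δp)²/(2m) = (1.712e-24)²/(2 × 9.109e-31 kg)
   KE = 1.609e-18 J = 10.041 eV

Tighter localization requires more energy.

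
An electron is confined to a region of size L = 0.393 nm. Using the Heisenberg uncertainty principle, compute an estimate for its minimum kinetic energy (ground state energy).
61.671 meV

Using the uncertainty principle to estimate ground state energy:

1. The position uncertainty is approximately the confinement size:
   Δx ≈ L = 3.930e-10 m

2. From ΔxΔp ≥ ℏ/2, the minimum momentum uncertainty is:
   Δp ≈ ℏ/(2L) = 1.342e-25 kg·m/s

3. The kinetic energy is approximately:
   KE ≈ (Δp)²/(2m) = (1.342e-25)²/(2 × 9.109e-31 kg)
   KE ≈ 9.881e-21 J = 61.671 meV

This is an order-of-magnitude estimate of the ground state energy.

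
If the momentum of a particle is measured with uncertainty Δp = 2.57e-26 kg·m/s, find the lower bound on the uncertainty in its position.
2.052 nm

Using the Heisenberg uncertainty principle:
ΔxΔp ≥ ℏ/2

The minimum uncertainty in position is:
Δx_min = ℏ/(2Δp)
Δx_min = (1.055e-34 J·s) / (2 × 2.570e-26 kg·m/s)
Δx_min = 2.052e-09 m = 2.052 nm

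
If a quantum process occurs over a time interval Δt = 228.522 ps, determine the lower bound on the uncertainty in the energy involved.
1.440 μeV

Using the energy-time uncertainty principle:
ΔEΔt ≥ ℏ/2

The minimum uncertainty in energy is:
ΔE_min = ℏ/(2Δt)
ΔE_min = (1.055e-34 J·s) / (2 × 2.285e-10 s)
ΔE_min = 2.307e-25 J = 1.440 μeV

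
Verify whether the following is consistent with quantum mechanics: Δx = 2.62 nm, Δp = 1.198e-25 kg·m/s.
Yes, it satisfies the uncertainty principle.

Calculate the product ΔxΔp:
ΔxΔp = (2.620e-09 m) × (1.198e-25 kg·m/s)
ΔxΔp = 3.139e-34 J·s

Compare to the minimum allowed value ℏ/2:
ℏ/2 = 5.273e-35 J·s

Since ΔxΔp = 3.139e-34 J·s ≥ 5.273e-35 J·s = ℏ/2,
the measurement satisfies the uncertainty principle.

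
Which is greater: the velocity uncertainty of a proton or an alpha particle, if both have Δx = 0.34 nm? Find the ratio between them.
The proton has the larger minimum velocity uncertainty, by a ratio of 4.0.

For both particles, Δp_min = ℏ/(2Δx) = 1.551e-25 kg·m/s (same for both).

The velocity uncertainty is Δv = Δp/m:
- proton: Δv = 1.551e-25 / 1.673e-27 = 9.272e+01 m/s = 92.719 m/s
- alpha particle: Δv = 1.551e-25 / 6.645e-27 = 2.334e+01 m/s = 23.340 m/s

Ratio: 9.272e+01 / 2.334e+01 = 4.0

The lighter particle has larger velocity uncertainty because Δv ∝ 1/m.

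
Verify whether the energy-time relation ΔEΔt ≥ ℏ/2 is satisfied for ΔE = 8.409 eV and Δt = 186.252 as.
Yes, it satisfies the uncertainty relation.

Calculate the product ΔEΔt:
ΔE = 8.409 eV = 1.347e-18 J
ΔEΔt = (1.347e-18 J) × (1.863e-16 s)
ΔEΔt = 2.509e-34 J·s

Compare to the minimum allowed value ℏ/2:
ℏ/2 = 5.273e-35 J·s

Since ΔEΔt = 2.509e-34 J·s ≥ 5.273e-35 J·s = ℏ/2,
this satisfies the uncertainty relation.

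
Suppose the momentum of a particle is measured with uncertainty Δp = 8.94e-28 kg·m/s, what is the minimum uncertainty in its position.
58.981 nm

Using the Heisenberg uncertainty principle:
ΔxΔp ≥ ℏ/2

The minimum uncertainty in position is:
Δx_min = ℏ/(2Δp)
Δx_min = (1.055e-34 J·s) / (2 × 8.940e-28 kg·m/s)
Δx_min = 5.898e-08 m = 58.981 nm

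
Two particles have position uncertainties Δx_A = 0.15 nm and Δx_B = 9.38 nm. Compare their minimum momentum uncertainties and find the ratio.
Particle A has the larger minimum momentum uncertainty, by a factor of 62.53.

For each particle, the minimum momentum uncertainty is Δp_min = ℏ/(2Δx):

Particle A: Δp_A = ℏ/(2×1.500e-10 m) = 3.515e-25 kg·m/s
Particle B: Δp_B = ℏ/(2×9.380e-09 m) = 5.621e-27 kg·m/s

Ratio: Δp_A/Δp_B = 62.53

Since Δp_min ∝ 1/Δx, the particle with smaller position uncertainty (A) has larger momentum uncertainty.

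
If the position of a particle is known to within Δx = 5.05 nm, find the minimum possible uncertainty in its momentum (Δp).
1.044 × 10^-26 kg·m/s

Using the Heisenberg uncertainty principle:
ΔxΔp ≥ ℏ/2

The minimum uncertainty in momentum is:
Δp_min = ℏ/(2Δx)
Δp_min = (1.055e-34 J·s) / (2 × 5.050e-09 m)
Δp_min = 1.044e-26 kg·m/s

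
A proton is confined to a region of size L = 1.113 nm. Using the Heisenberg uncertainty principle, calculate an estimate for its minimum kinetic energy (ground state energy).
4.188 μeV

Using the uncertainty principle to estimate ground state energy:

1. The position uncertainty is approximately the confinement size:
   Δx ≈ L = 1.113e-09 m

2. From ΔxΔp ≥ ℏ/2, the minimum momentum uncertainty is:
   Δp ≈ ℏ/(2L) = 4.738e-26 kg·m/s

3. The kinetic energy is approximately:
   KE ≈ (Δp)²/(2m) = (4.738e-26)²/(2 × 1.673e-27 kg)
   KE ≈ 6.709e-25 J = 4.188 μeV

This is an order-of-magnitude estimate of the ground state energy.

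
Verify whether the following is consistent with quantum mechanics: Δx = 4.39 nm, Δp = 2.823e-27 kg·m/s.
No, it violates the uncertainty principle (impossible measurement).

Calculate the product ΔxΔp:
ΔxΔp = (4.390e-09 m) × (2.823e-27 kg·m/s)
ΔxΔp = 1.239e-35 J·s

Compare to the minimum allowed value ℏ/2:
ℏ/2 = 5.273e-35 J·s

Since ΔxΔp = 1.239e-35 J·s < 5.273e-35 J·s = ℏ/2,
the measurement violates the uncertainty principle.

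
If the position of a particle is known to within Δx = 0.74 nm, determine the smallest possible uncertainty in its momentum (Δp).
7.125 × 10^-26 kg·m/s

Using the Heisenberg uncertainty principle:
ΔxΔp ≥ ℏ/2

The minimum uncertainty in momentum is:
Δp_min = ℏ/(2Δx)
Δp_min = (1.055e-34 J·s) / (2 × 7.400e-10 m)
Δp_min = 7.125e-26 kg·m/s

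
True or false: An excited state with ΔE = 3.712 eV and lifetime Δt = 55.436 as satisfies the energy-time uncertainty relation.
No, it violates the uncertainty relation.

Calculate the product ΔEΔt:
ΔE = 3.712 eV = 5.947e-19 J
ΔEΔt = (5.947e-19 J) × (5.544e-17 s)
ΔEΔt = 3.297e-35 J·s

Compare to the minimum allowed value ℏ/2:
ℏ/2 = 5.273e-35 J·s

Since ΔEΔt = 3.297e-35 J·s < 5.273e-35 J·s = ℏ/2,
this violates the uncertainty relation.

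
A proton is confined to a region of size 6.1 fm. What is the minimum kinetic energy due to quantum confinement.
139.410 keV

Using the uncertainty principle:

1. Position uncertainty: Δx ≈ 6.100e-15 m
2. Minimum momentum uncertainty: Δp = ℏ/(2Δx) = 8.644e-21 kg·m/s
3. Minimum kinetic energy:
   KE = (Δp)²/(2m) = (8.644e-21)²/(2 × 1.673e-27 kg)
   KE = 2.234e-14 J = 139.410 keV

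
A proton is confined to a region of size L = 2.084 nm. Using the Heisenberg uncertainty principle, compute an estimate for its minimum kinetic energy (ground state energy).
1.194 μeV

Using the uncertainty principle to estimate ground state energy:

1. The position uncertainty is approximately the confinement size:
   Δx ≈ L = 2.084e-09 m

2. From ΔxΔp ≥ ℏ/2, the minimum momentum uncertainty is:
   Δp ≈ ℏ/(2L) = 2.530e-26 kg·m/s

3. The kinetic energy is approximately:
   KE ≈ (Δp)²/(2m) = (2.530e-26)²/(2 × 1.673e-27 kg)
   KE ≈ 1.914e-25 J = 1.194 μeV

This is an order-of-magnitude estimate of the ground state energy.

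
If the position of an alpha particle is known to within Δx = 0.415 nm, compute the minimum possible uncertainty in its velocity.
19.122 m/s

Using the Heisenberg uncertainty principle and Δp = mΔv:
ΔxΔp ≥ ℏ/2
Δx(mΔv) ≥ ℏ/2

The minimum uncertainty in velocity is:
Δv_min = ℏ/(2mΔx)
Δv_min = (1.055e-34 J·s) / (2 × 6.645e-27 kg × 4.150e-10 m)
Δv_min = 1.912e+01 m/s = 19.122 m/s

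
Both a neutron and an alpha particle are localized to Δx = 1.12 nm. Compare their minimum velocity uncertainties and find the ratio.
The neutron has the larger minimum velocity uncertainty, by a ratio of 4.0.

For both particles, Δp_min = ℏ/(2Δx) = 4.708e-26 kg·m/s (same for both).

The velocity uncertainty is Δv = Δp/m:
- neutron: Δv = 4.708e-26 / 1.675e-27 = 2.811e+01 m/s = 28.108 m/s
- alpha particle: Δv = 4.708e-26 / 6.645e-27 = 7.085e+00 m/s = 7.085 m/s

Ratio: 2.811e+01 / 7.085e+00 = 4.0

The lighter particle has larger velocity uncertainty because Δv ∝ 1/m.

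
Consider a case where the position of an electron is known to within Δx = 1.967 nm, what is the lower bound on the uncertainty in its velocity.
29.427 km/s

Using the Heisenberg uncertainty principle and Δp = mΔv:
ΔxΔp ≥ ℏ/2
Δx(mΔv) ≥ ℏ/2

The minimum uncertainty in velocity is:
Δv_min = ℏ/(2mΔx)
Δv_min = (1.055e-34 J·s) / (2 × 9.109e-31 kg × 1.967e-09 m)
Δv_min = 2.943e+04 m/s = 29.427 km/s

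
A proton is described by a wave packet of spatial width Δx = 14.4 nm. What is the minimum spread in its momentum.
3.662 × 10^-27 kg·m/s

For a wave packet, the spatial width Δx and momentum spread Δp are related by the uncertainty principle:
ΔxΔp ≥ ℏ/2

The minimum momentum spread is:
Δp_min = ℏ/(2Δx)
Δp_min = (1.055e-34 J·s) / (2 × 1.440e-08 m)
Δp_min = 3.662e-27 kg·m/s

A wave packet cannot have both a well-defined position and well-defined momentum.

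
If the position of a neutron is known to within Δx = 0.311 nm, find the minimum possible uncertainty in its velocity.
101.225 m/s

Using the Heisenberg uncertainty principle and Δp = mΔv:
ΔxΔp ≥ ℏ/2
Δx(mΔv) ≥ ℏ/2

The minimum uncertainty in velocity is:
Δv_min = ℏ/(2mΔx)
Δv_min = (1.055e-34 J·s) / (2 × 1.675e-27 kg × 3.110e-10 m)
Δv_min = 1.012e+02 m/s = 101.225 m/s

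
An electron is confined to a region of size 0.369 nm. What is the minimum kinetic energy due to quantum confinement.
69.954 meV

Using the uncertainty principle:

1. Position uncertainty: Δx ≈ 3.690e-10 m
2. Minimum momentum uncertainty: Δp = ℏ/(2Δx) = 1.429e-25 kg·m/s
3. Minimum kinetic energy:
   KE = (Δp)²/(2m) = (1.429e-25)²/(2 × 9.109e-31 kg)
   KE = 1.121e-20 J = 69.954 meV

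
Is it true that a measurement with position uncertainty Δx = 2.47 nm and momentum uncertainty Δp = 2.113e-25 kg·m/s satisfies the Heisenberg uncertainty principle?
Yes, it satisfies the uncertainty principle.

Calculate the product ΔxΔp:
ΔxΔp = (2.470e-09 m) × (2.113e-25 kg·m/s)
ΔxΔp = 5.219e-34 J·s

Compare to the minimum allowed value ℏ/2:
ℏ/2 = 5.273e-35 J·s

Since ΔxΔp = 5.219e-34 J·s ≥ 5.273e-35 J·s = ℏ/2,
the measurement satisfies the uncertainty principle.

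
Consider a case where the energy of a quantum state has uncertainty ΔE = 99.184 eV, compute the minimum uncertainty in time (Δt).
3.318 as

Using the energy-time uncertainty principle:
ΔEΔt ≥ ℏ/2

The minimum uncertainty in time is:
Δt_min = ℏ/(2ΔE)
Δt_min = (1.055e-34 J·s) / (2 × 1.589e-17 J)
Δt_min = 3.318e-18 s = 3.318 as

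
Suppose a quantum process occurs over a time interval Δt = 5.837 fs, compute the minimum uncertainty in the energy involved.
56.383 meV

Using the energy-time uncertainty principle:
ΔEΔt ≥ ℏ/2

The minimum uncertainty in energy is:
ΔE_min = ℏ/(2Δt)
ΔE_min = (1.055e-34 J·s) / (2 × 5.837e-15 s)
ΔE_min = 9.034e-21 J = 56.383 meV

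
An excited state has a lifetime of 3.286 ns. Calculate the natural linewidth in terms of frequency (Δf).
24.217 MHz

Using the energy-time uncertainty principle and E = hf:
ΔEΔt ≥ ℏ/2
hΔf·Δt ≥ ℏ/2

The minimum frequency uncertainty is:
Δf = ℏ/(2hτ) = 1/(4πτ)
Δf = 1/(4π × 3.286e-09 s)
Δf = 2.422e+07 Hz = 24.217 MHz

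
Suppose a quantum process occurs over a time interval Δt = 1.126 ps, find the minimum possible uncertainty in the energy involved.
292.279 μeV

Using the energy-time uncertainty principle:
ΔEΔt ≥ ℏ/2

The minimum uncertainty in energy is:
ΔE_min = ℏ/(2Δt)
ΔE_min = (1.055e-34 J·s) / (2 × 1.126e-12 s)
ΔE_min = 4.683e-23 J = 292.279 μeV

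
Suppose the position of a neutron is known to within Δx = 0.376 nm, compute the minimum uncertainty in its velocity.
83.726 m/s

Using the Heisenberg uncertainty principle and Δp = mΔv:
ΔxΔp ≥ ℏ/2
Δx(mΔv) ≥ ℏ/2

The minimum uncertainty in velocity is:
Δv_min = ℏ/(2mΔx)
Δv_min = (1.055e-34 J·s) / (2 × 1.675e-27 kg × 3.760e-10 m)
Δv_min = 8.373e+01 m/s = 83.726 m/s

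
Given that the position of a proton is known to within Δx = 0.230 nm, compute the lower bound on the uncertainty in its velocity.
137.063 m/s

Using the Heisenberg uncertainty principle and Δp = mΔv:
ΔxΔp ≥ ℏ/2
Δx(mΔv) ≥ ℏ/2

The minimum uncertainty in velocity is:
Δv_min = ℏ/(2mΔx)
Δv_min = (1.055e-34 J·s) / (2 × 1.673e-27 kg × 2.300e-10 m)
Δv_min = 1.371e+02 m/s = 137.063 m/s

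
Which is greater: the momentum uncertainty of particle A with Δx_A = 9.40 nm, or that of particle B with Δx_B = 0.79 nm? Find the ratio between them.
Particle B has the larger minimum momentum uncertainty, by a factor of 11.90.

For each particle, the minimum momentum uncertainty is Δp_min = ℏ/(2Δx):

Particle A: Δp_A = ℏ/(2×9.400e-09 m) = 5.609e-27 kg·m/s
Particle B: Δp_B = ℏ/(2×7.900e-10 m) = 6.675e-26 kg·m/s

Ratio: Δp_B/Δp_A = 11.90

Since Δp_min ∝ 1/Δx, the particle with smaller position uncertainty (B) has larger momentum uncertainty.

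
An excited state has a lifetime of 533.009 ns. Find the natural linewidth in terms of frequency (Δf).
149.299 kHz

Using the energy-time uncertainty principle and E = hf:
ΔEΔt ≥ ℏ/2
hΔf·Δt ≥ ℏ/2

The minimum frequency uncertainty is:
Δf = ℏ/(2hτ) = 1/(4πτ)
Δf = 1/(4π × 5.330e-07 s)
Δf = 1.493e+05 Hz = 149.299 kHz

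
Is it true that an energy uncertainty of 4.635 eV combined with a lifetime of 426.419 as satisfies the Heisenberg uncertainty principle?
Yes, it satisfies the uncertainty relation.

Calculate the product ΔEΔt:
ΔE = 4.635 eV = 7.426e-19 J
ΔEΔt = (7.426e-19 J) × (4.264e-16 s)
ΔEΔt = 3.167e-34 J·s

Compare to the minimum allowed value ℏ/2:
ℏ/2 = 5.273e-35 J·s

Since ΔEΔt = 3.167e-34 J·s ≥ 5.273e-35 J·s = ℏ/2,
this satisfies the uncertainty relation.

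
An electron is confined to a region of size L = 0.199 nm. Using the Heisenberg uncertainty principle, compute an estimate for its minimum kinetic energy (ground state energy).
240.523 meV

Using the uncertainty principle to estimate ground state energy:

1. The position uncertainty is approximately the confinement size:
   Δx ≈ L = 1.990e-10 m

2. From ΔxΔp ≥ ℏ/2, the minimum momentum uncertainty is:
   Δp ≈ ℏ/(2L) = 2.650e-25 kg·m/s

3. The kinetic energy is approximately:
   KE ≈ (Δp)²/(2m) = (2.650e-25)²/(2 × 9.109e-31 kg)
   KE ≈ 3.854e-20 J = 240.523 meV

This is an order-of-magnitude estimate of the ground state energy.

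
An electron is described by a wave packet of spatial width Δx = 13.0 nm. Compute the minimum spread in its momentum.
4.056 × 10^-27 kg·m/s

For a wave packet, the spatial width Δx and momentum spread Δp are related by the uncertainty principle:
ΔxΔp ≥ ℏ/2

The minimum momentum spread is:
Δp_min = ℏ/(2Δx)
Δp_min = (1.055e-34 J·s) / (2 × 1.300e-08 m)
Δp_min = 4.056e-27 kg·m/s

A wave packet cannot have both a well-defined position and well-defined momentum.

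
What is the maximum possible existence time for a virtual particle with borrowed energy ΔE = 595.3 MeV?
5.528 × 10^-25 s

Using the energy-time uncertainty principle:
ΔEΔt ≥ ℏ/2

For a virtual particle borrowing energy ΔE, the maximum lifetime is:
Δt_max = ℏ/(2ΔE)

Converting energy:
ΔE = 595.3 MeV = 9.538e-11 J

Δt_max = (1.055e-34 J·s) / (2 × 9.538e-11 J)
Δt_max = 5.528e-25 s = 5.528 × 10^-25 s

Virtual particles with higher borrowed energy exist for shorter times.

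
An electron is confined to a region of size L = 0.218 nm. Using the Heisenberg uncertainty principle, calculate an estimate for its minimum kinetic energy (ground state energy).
200.424 meV

Using the uncertainty principle to estimate ground state energy:

1. The position uncertainty is approximately the confinement size:
   Δx ≈ L = 2.180e-10 m

2. From ΔxΔp ≥ ℏ/2, the minimum momentum uncertainty is:
   Δp ≈ ℏ/(2L) = 2.419e-25 kg·m/s

3. The kinetic energy is approximately:
   KE ≈ (Δp)²/(2m) = (2.419e-25)²/(2 × 9.109e-31 kg)
   KE ≈ 3.211e-20 J = 200.424 meV

This is an order-of-magnitude estimate of the ground state energy.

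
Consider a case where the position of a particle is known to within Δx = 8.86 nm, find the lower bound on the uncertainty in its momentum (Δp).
5.951 × 10^-27 kg·m/s

Using the Heisenberg uncertainty principle:
ΔxΔp ≥ ℏ/2

The minimum uncertainty in momentum is:
Δp_min = ℏ/(2Δx)
Δp_min = (1.055e-34 J·s) / (2 × 8.860e-09 m)
Δp_min = 5.951e-27 kg·m/s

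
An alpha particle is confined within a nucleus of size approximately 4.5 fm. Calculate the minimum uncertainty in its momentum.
1.172 × 10^-20 kg·m/s

Using the Heisenberg uncertainty principle:
ΔxΔp ≥ ℏ/2

With Δx ≈ L = 4.500e-15 m (the confinement size):
Δp_min = ℏ/(2Δx)
Δp_min = (1.055e-34 J·s) / (2 × 4.500e-15 m)
Δp_min = 1.172e-20 kg·m/s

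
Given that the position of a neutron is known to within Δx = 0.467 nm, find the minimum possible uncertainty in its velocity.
67.411 m/s

Using the Heisenberg uncertainty principle and Δp = mΔv:
ΔxΔp ≥ ℏ/2
Δx(mΔv) ≥ ℏ/2

The minimum uncertainty in velocity is:
Δv_min = ℏ/(2mΔx)
Δv_min = (1.055e-34 J·s) / (2 × 1.675e-27 kg × 4.670e-10 m)
Δv_min = 6.741e+01 m/s = 67.411 m/s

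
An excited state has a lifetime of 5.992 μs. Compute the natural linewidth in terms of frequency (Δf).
13.281 kHz

Using the energy-time uncertainty principle and E = hf:
ΔEΔt ≥ ℏ/2
hΔf·Δt ≥ ℏ/2

The minimum frequency uncertainty is:
Δf = ℏ/(2hτ) = 1/(4πτ)
Δf = 1/(4π × 5.992e-06 s)
Δf = 1.328e+04 Hz = 13.281 kHz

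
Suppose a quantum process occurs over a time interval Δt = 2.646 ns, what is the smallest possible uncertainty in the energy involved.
124.379 neV

Using the energy-time uncertainty principle:
ΔEΔt ≥ ℏ/2

The minimum uncertainty in energy is:
ΔE_min = ℏ/(2Δt)
ΔE_min = (1.055e-34 J·s) / (2 × 2.646e-09 s)
ΔE_min = 1.993e-26 J = 124.379 neV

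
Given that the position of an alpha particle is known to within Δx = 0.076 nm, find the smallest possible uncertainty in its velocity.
104.414 m/s

Using the Heisenberg uncertainty principle and Δp = mΔv:
ΔxΔp ≥ ℏ/2
Δx(mΔv) ≥ ℏ/2

The minimum uncertainty in velocity is:
Δv_min = ℏ/(2mΔx)
Δv_min = (1.055e-34 J·s) / (2 × 6.645e-27 kg × 7.600e-11 m)
Δv_min = 1.044e+02 m/s = 104.414 m/s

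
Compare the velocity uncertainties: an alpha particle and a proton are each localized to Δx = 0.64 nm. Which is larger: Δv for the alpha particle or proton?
The proton has the larger minimum velocity uncertainty, by a ratio of 4.0.

For both particles, Δp_min = ℏ/(2Δx) = 8.239e-26 kg·m/s (same for both).

The velocity uncertainty is Δv = Δp/m:
- alpha particle: Δv = 8.239e-26 / 6.645e-27 = 1.240e+01 m/s = 12.399 m/s
- proton: Δv = 8.239e-26 / 1.673e-27 = 4.926e+01 m/s = 49.257 m/s

Ratio: 4.926e+01 / 1.240e+01 = 4.0

The lighter particle has larger velocity uncertainty because Δv ∝ 1/m.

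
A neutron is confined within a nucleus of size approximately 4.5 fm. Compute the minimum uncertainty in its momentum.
1.172 × 10^-20 kg·m/s

Using the Heisenberg uncertainty principle:
ΔxΔp ≥ ℏ/2

With Δx ≈ L = 4.500e-15 m (the confinement size):
Δp_min = ℏ/(2Δx)
Δp_min = (1.055e-34 J·s) / (2 × 4.500e-15 m)
Δp_min = 1.172e-20 kg·m/s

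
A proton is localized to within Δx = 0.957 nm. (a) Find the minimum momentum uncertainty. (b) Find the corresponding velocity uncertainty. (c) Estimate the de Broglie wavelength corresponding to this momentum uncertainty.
(a) Δp_min = 5.510 × 10^-26 kg·m/s
(b) Δv_min = 32.941 m/s
(c) λ_dB = 12.026 nm

Step-by-step:

(a) From the uncertainty principle:
Δp_min = ℏ/(2Δx) = (1.055e-34 J·s)/(2 × 9.570e-10 m) = 5.510e-26 kg·m/s

(b) The velocity uncertainty:
Δv = Δp/m = (5.510e-26 kg·m/s)/(1.673e-27 kg) = 3.294e+01 m/s = 32.941 m/s

(c) The de Broglie wavelength for this momentum:
λ = h/p = (6.626e-34 J·s)/(5.510e-26 kg·m/s) = 1.203e-08 m = 12.026 nm

Note: The de Broglie wavelength is comparable to the localization size, as expected from wave-particle duality.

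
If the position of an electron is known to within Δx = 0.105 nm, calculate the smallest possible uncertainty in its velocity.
551.274 km/s

Using the Heisenberg uncertainty principle and Δp = mΔv:
ΔxΔp ≥ ℏ/2
Δx(mΔv) ≥ ℏ/2

The minimum uncertainty in velocity is:
Δv_min = ℏ/(2mΔx)
Δv_min = (1.055e-34 J·s) / (2 × 9.109e-31 kg × 1.050e-10 m)
Δv_min = 5.513e+05 m/s = 551.274 km/s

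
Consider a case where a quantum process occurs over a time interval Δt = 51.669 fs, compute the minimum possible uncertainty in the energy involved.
6.370 meV

Using the energy-time uncertainty principle:
ΔEΔt ≥ ℏ/2

The minimum uncertainty in energy is:
ΔE_min = ℏ/(2Δt)
ΔE_min = (1.055e-34 J·s) / (2 × 5.167e-14 s)
ΔE_min = 1.021e-21 J = 6.370 meV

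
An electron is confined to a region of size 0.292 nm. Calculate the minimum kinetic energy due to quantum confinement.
111.711 meV

Using the uncertainty principle:

1. Position uncertainty: Δx ≈ 2.920e-10 m
2. Minimum momentum uncertainty: Δp = ℏ/(2Δx) = 1.806e-25 kg·m/s
3. Minimum kinetic energy:
   KE = (Δp)²/(2m) = (1.806e-25)²/(2 × 9.109e-31 kg)
   KE = 1.790e-20 J = 111.711 meV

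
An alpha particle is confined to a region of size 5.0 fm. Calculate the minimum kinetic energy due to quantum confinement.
52.232 keV

Using the uncertainty principle:

1. Position uncertainty: Δx ≈ 5.000e-15 m
2. Minimum momentum uncertainty: Δp = ℏ/(2Δx) = 1.055e-20 kg·m/s
3. Minimum kinetic energy:
   KE = (Δp)²/(2m) = (1.055e-20)²/(2 × 6.645e-27 kg)
   KE = 8.369e-15 J = 52.232 keV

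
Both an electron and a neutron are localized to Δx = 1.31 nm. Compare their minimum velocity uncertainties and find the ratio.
The electron has the larger minimum velocity uncertainty, by a ratio of 1838.7.

For both particles, Δp_min = ℏ/(2Δx) = 4.025e-26 kg·m/s (same for both).

The velocity uncertainty is Δv = Δp/m:
- electron: Δv = 4.025e-26 / 9.109e-31 = 4.419e+04 m/s = 44.186 km/s
- neutron: Δv = 4.025e-26 / 1.675e-27 = 2.403e+01 m/s = 24.031 m/s

Ratio: 4.419e+04 / 2.403e+01 = 1838.7

The lighter particle has larger velocity uncertainty because Δv ∝ 1/m.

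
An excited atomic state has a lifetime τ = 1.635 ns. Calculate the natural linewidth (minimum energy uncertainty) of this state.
201.288 neV

Using the energy-time uncertainty principle:
ΔEΔt ≥ ℏ/2

The lifetime τ represents the time uncertainty Δt.
The natural linewidth (minimum energy uncertainty) is:

ΔE = ℏ/(2τ)
ΔE = (1.055e-34 J·s) / (2 × 1.635e-09 s)
ΔE = 3.225e-26 J = 201.288 neV

This natural linewidth limits the precision of spectroscopic measurements.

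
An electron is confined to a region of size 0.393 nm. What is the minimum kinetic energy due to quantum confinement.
61.671 meV

Using the uncertainty principle:

1. Position uncertainty: Δx ≈ 3.930e-10 m
2. Minimum momentum uncertainty: Δp = ℏ/(2Δx) = 1.342e-25 kg·m/s
3. Minimum kinetic energy:
   KE = (Δp)²/(2m) = (1.342e-25)²/(2 × 9.109e-31 kg)
   KE = 9.881e-21 J = 61.671 meV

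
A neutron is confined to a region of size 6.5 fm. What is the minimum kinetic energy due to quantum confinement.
122.611 keV

Using the uncertainty principle:

1. Position uncertainty: Δx ≈ 6.500e-15 m
2. Minimum momentum uncertainty: Δp = ℏ/(2Δx) = 8.112e-21 kg·m/s
3. Minimum kinetic energy:
   KE = (Δp)²/(2m) = (8.112e-21)²/(2 × 1.675e-27 kg)
   KE = 1.964e-14 J = 122.611 keV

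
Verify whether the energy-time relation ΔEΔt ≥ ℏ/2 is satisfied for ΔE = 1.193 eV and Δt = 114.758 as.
No, it violates the uncertainty relation.

Calculate the product ΔEΔt:
ΔE = 1.193 eV = 1.911e-19 J
ΔEΔt = (1.911e-19 J) × (1.148e-16 s)
ΔEΔt = 2.193e-35 J·s

Compare to the minimum allowed value ℏ/2:
ℏ/2 = 5.273e-35 J·s

Since ΔEΔt = 2.193e-35 J·s < 5.273e-35 J·s = ℏ/2,
this violates the uncertainty relation.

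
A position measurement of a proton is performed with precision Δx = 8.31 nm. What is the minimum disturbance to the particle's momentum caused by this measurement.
6.345 × 10^-27 kg·m/s

The uncertainty principle implies that measuring position disturbs momentum:
ΔxΔp ≥ ℏ/2

When we measure position with precision Δx, we necessarily introduce a momentum uncertainty:
Δp ≥ ℏ/(2Δx)
Δp_min = (1.055e-34 J·s) / (2 × 8.310e-09 m)
Δp_min = 6.345e-27 kg·m/s

The more precisely we measure position, the greater the momentum disturbance.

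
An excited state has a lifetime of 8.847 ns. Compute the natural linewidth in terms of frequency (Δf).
8.995 MHz

Using the energy-time uncertainty principle and E = hf:
ΔEΔt ≥ ℏ/2
hΔf·Δt ≥ ℏ/2

The minimum frequency uncertainty is:
Δf = ℏ/(2hτ) = 1/(4πτ)
Δf = 1/(4π × 8.847e-09 s)
Δf = 8.995e+06 Hz = 8.995 MHz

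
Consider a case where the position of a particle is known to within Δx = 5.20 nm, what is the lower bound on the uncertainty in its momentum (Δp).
1.014 × 10^-26 kg·m/s

Using the Heisenberg uncertainty principle:
ΔxΔp ≥ ℏ/2

The minimum uncertainty in momentum is:
Δp_min = ℏ/(2Δx)
Δp_min = (1.055e-34 J·s) / (2 × 5.200e-09 m)
Δp_min = 1.014e-26 kg·m/s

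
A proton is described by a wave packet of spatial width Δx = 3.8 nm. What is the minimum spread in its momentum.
1.388 × 10^-26 kg·m/s

For a wave packet, the spatial width Δx and momentum spread Δp are related by the uncertainty principle:
ΔxΔp ≥ ℏ/2

The minimum momentum spread is:
Δp_min = ℏ/(2Δx)
Δp_min = (1.055e-34 J·s) / (2 × 3.800e-09 m)
Δp_min = 1.388e-26 kg·m/s

A wave packet cannot have both a well-defined position and well-defined momentum.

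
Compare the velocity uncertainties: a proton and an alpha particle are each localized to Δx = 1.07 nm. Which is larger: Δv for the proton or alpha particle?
The proton has the larger minimum velocity uncertainty, by a ratio of 4.0.

For both particles, Δp_min = ℏ/(2Δx) = 4.928e-26 kg·m/s (same for both).

The velocity uncertainty is Δv = Δp/m:
- proton: Δv = 4.928e-26 / 1.673e-27 = 2.946e+01 m/s = 29.462 m/s
- alpha particle: Δv = 4.928e-26 / 6.645e-27 = 7.416e+00 m/s = 7.416 m/s

Ratio: 2.946e+01 / 7.416e+00 = 4.0

The lighter particle has larger velocity uncertainty because Δv ∝ 1/m.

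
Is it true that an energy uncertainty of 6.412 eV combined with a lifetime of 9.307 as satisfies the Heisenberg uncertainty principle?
No, it violates the uncertainty relation.

Calculate the product ΔEΔt:
ΔE = 6.412 eV = 1.027e-18 J
ΔEΔt = (1.027e-18 J) × (9.307e-18 s)
ΔEΔt = 9.561e-36 J·s

Compare to the minimum allowed value ℏ/2:
ℏ/2 = 5.273e-35 J·s

Since ΔEΔt = 9.561e-36 J·s < 5.273e-35 J·s = ℏ/2,
this violates the uncertainty relation.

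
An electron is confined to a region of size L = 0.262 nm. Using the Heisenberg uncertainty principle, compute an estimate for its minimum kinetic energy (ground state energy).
138.759 meV

Using the uncertainty principle to estimate ground state energy:

1. The position uncertainty is approximately the confinement size:
   Δx ≈ L = 2.620e-10 m

2. From ΔxΔp ≥ ℏ/2, the minimum momentum uncertainty is:
   Δp ≈ ℏ/(2L) = 2.013e-25 kg·m/s

3. The kinetic energy is approximately:
   KE ≈ (Δp)²/(2m) = (2.013e-25)²/(2 × 9.109e-31 kg)
   KE ≈ 2.223e-20 J = 138.759 meV

This is an order-of-magnitude estimate of the ground state energy.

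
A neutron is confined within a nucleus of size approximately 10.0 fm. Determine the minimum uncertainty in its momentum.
5.273 × 10^-21 kg·m/s

Using the Heisenberg uncertainty principle:
ΔxΔp ≥ ℏ/2

With Δx ≈ L = 1.000e-14 m (the confinement size):
Δp_min = ℏ/(2Δx)
Δp_min = (1.055e-34 J·s) / (2 × 1.000e-14 m)
Δp_min = 5.273e-21 kg·m/s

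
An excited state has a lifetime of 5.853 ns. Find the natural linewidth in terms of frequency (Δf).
13.596 MHz

Using the energy-time uncertainty principle and E = hf:
ΔEΔt ≥ ℏ/2
hΔf·Δt ≥ ℏ/2

The minimum frequency uncertainty is:
Δf = ℏ/(2hτ) = 1/(4πτ)
Δf = 1/(4π × 5.853e-09 s)
Δf = 1.360e+07 Hz = 13.596 MHz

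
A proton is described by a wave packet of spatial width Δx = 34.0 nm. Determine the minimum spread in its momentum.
1.551 × 10^-27 kg·m/s

For a wave packet, the spatial width Δx and momentum spread Δp are related by the uncertainty principle:
ΔxΔp ≥ ℏ/2

The minimum momentum spread is:
Δp_min = ℏ/(2Δx)
Δp_min = (1.055e-34 J·s) / (2 × 3.400e-08 m)
Δp_min = 1.551e-27 kg·m/s

A wave packet cannot have both a well-defined position and well-defined momentum.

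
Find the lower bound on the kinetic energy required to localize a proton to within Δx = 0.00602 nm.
143.140 meV

Localizing a particle requires giving it sufficient momentum uncertainty:

1. From uncertainty principle: Δp ≥ ℏ/(2Δx)
   Δp_min = (1.055e-34 J·s) / (2 × 6.020e-12 m)
   Δp_min = 8.759e-24 kg·m/s

2. This momentum uncertainty corresponds to kinetic energy:
   KE ≈ (Δp)²/(2m) = (8.759e-24)²/(2 × 1.673e-27 kg)
   KE = 2.293e-20 J = 143.140 meV

Tighter localization requires more energy.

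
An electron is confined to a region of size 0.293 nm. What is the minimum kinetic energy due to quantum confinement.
110.950 meV

Using the uncertainty principle:

1. Position uncertainty: Δx ≈ 2.930e-10 m
2. Minimum momentum uncertainty: Δp = ℏ/(2Δx) = 1.800e-25 kg·m/s
3. Minimum kinetic energy:
   KE = (Δp)²/(2m) = (1.800e-25)²/(2 × 9.109e-31 kg)
   KE = 1.778e-20 J = 110.950 meV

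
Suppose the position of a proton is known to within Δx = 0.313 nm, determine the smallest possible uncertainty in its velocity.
100.717 m/s

Using the Heisenberg uncertainty principle and Δp = mΔv:
ΔxΔp ≥ ℏ/2
Δx(mΔv) ≥ ℏ/2

The minimum uncertainty in velocity is:
Δv_min = ℏ/(2mΔx)
Δv_min = (1.055e-34 J·s) / (2 × 1.673e-27 kg × 3.130e-10 m)
Δv_min = 1.007e+02 m/s = 100.717 m/s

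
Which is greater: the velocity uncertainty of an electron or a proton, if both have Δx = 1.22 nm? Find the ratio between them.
The electron has the larger minimum velocity uncertainty, by a ratio of 1836.2.

For both particles, Δp_min = ℏ/(2Δx) = 4.322e-26 kg·m/s (same for both).

The velocity uncertainty is Δv = Δp/m:
- electron: Δv = 4.322e-26 / 9.109e-31 = 4.745e+04 m/s = 47.446 km/s
- proton: Δv = 4.322e-26 / 1.673e-27 = 2.584e+01 m/s = 25.840 m/s

Ratio: 4.745e+04 / 2.584e+01 = 1836.2

The lighter particle has larger velocity uncertainty because Δv ∝ 1/m.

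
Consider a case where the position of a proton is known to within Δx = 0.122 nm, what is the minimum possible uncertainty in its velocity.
258.398 m/s

Using the Heisenberg uncertainty principle and Δp = mΔv:
ΔxΔp ≥ ℏ/2
Δx(mΔv) ≥ ℏ/2

The minimum uncertainty in velocity is:
Δv_min = ℏ/(2mΔx)
Δv_min = (1.055e-34 J·s) / (2 × 1.673e-27 kg × 1.220e-10 m)
Δv_min = 2.584e+02 m/s = 258.398 m/s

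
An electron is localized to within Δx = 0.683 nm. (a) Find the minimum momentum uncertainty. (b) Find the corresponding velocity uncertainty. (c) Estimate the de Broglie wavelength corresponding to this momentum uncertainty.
(a) Δp_min = 7.720 × 10^-26 kg·m/s
(b) Δv_min = 84.749 km/s
(c) λ_dB = 8.583 nm

Step-by-step:

(a) From the uncertainty principle:
Δp_min = ℏ/(2Δx) = (1.055e-34 J·s)/(2 × 6.830e-10 m) = 7.720e-26 kg·m/s

(b) The velocity uncertainty:
Δv = Δp/m = (7.720e-26 kg·m/s)/(9.109e-31 kg) = 8.475e+04 m/s = 84.749 km/s

(c) The de Broglie wavelength for this momentum:
λ = h/p = (6.626e-34 J·s)/(7.720e-26 kg·m/s) = 8.583e-09 m = 8.583 nm

Note: The de Broglie wavelength is comparable to the localization size, as expected from wave-particle duality.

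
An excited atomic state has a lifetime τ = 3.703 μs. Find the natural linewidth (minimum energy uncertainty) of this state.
88.876 peV

Using the energy-time uncertainty principle:
ΔEΔt ≥ ℏ/2

The lifetime τ represents the time uncertainty Δt.
The natural linewidth (minimum energy uncertainty) is:

ΔE = ℏ/(2τ)
ΔE = (1.055e-34 J·s) / (2 × 3.703e-06 s)
ΔE = 1.424e-29 J = 88.876 peV

This natural linewidth limits the precision of spectroscopic measurements.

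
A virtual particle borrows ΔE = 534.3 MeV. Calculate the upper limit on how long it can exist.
6.160 × 10^-25 s

Using the energy-time uncertainty principle:
ΔEΔt ≥ ℏ/2

For a virtual particle borrowing energy ΔE, the maximum lifetime is:
Δt_max = ℏ/(2ΔE)

Converting energy:
ΔE = 534.3 MeV = 8.560e-11 J

Δt_max = (1.055e-34 J·s) / (2 × 8.560e-11 J)
Δt_max = 6.160e-25 s = 6.160 × 10^-25 s

Virtual particles with higher borrowed energy exist for shorter times.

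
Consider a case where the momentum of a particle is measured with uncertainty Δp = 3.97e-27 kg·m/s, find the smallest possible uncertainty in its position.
13.282 nm

Using the Heisenberg uncertainty principle:
ΔxΔp ≥ ℏ/2

The minimum uncertainty in position is:
Δx_min = ℏ/(2Δp)
Δx_min = (1.055e-34 J·s) / (2 × 3.970e-27 kg·m/s)
Δx_min = 1.328e-08 m = 13.282 nm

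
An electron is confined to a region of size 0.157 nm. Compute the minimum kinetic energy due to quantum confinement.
386.424 meV

Using the uncertainty principle:

1. Position uncertainty: Δx ≈ 1.570e-10 m
2. Minimum momentum uncertainty: Δp = ℏ/(2Δx) = 3.359e-25 kg·m/s
3. Minimum kinetic energy:
   KE = (Δp)²/(2m) = (3.359e-25)²/(2 × 9.109e-31 kg)
   KE = 6.191e-20 J = 386.424 meV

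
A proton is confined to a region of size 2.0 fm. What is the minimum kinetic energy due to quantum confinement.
1.297 MeV

Using the uncertainty principle:

1. Position uncertainty: Δx ≈ 2.000e-15 m
2. Minimum momentum uncertainty: Δp = ℏ/(2Δx) = 2.636e-20 kg·m/s
3. Minimum kinetic energy:
   KE = (Δp)²/(2m) = (2.636e-20)²/(2 × 1.673e-27 kg)
   KE = 2.078e-13 J = 1.297 MeV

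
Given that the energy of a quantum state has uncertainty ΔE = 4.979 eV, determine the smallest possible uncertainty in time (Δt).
66.099 as

Using the energy-time uncertainty principle:
ΔEΔt ≥ ℏ/2

The minimum uncertainty in time is:
Δt_min = ℏ/(2ΔE)
Δt_min = (1.055e-34 J·s) / (2 × 7.977e-19 J)
Δt_min = 6.610e-17 s = 66.099 as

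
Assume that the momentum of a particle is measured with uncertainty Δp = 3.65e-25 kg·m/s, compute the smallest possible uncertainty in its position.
144.462 pm

Using the Heisenberg uncertainty principle:
ΔxΔp ≥ ℏ/2

The minimum uncertainty in position is:
Δx_min = ℏ/(2Δp)
Δx_min = (1.055e-34 J·s) / (2 × 3.650e-25 kg·m/s)
Δx_min = 1.445e-10 m = 144.462 pm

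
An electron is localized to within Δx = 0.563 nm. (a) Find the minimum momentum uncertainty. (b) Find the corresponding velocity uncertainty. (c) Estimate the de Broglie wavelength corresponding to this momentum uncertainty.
(a) Δp_min = 9.366 × 10^-26 kg·m/s
(b) Δv_min = 102.813 km/s
(c) λ_dB = 7.075 nm

Step-by-step:

(a) From the uncertainty principle:
Δp_min = ℏ/(2Δx) = (1.055e-34 J·s)/(2 × 5.630e-10 m) = 9.366e-26 kg·m/s

(b) The velocity uncertainty:
Δv = Δp/m = (9.366e-26 kg·m/s)/(9.109e-31 kg) = 1.028e+05 m/s = 102.813 km/s

(c) The de Broglie wavelength for this momentum:
λ = h/p = (6.626e-34 J·s)/(9.366e-26 kg·m/s) = 7.075e-09 m = 7.075 nm

Note: The de Broglie wavelength is comparable to the localization size, as expected from wave-particle duality.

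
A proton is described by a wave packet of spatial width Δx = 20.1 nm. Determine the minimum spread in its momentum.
2.623 × 10^-27 kg·m/s

For a wave packet, the spatial width Δx and momentum spread Δp are related by the uncertainty principle:
ΔxΔp ≥ ℏ/2

The minimum momentum spread is:
Δp_min = ℏ/(2Δx)
Δp_min = (1.055e-34 J·s) / (2 × 2.010e-08 m)
Δp_min = 2.623e-27 kg·m/s

A wave packet cannot have both a well-defined position and well-defined momentum.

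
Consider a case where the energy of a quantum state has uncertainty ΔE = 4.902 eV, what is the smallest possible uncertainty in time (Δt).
67.137 as

Using the energy-time uncertainty principle:
ΔEΔt ≥ ℏ/2

The minimum uncertainty in time is:
Δt_min = ℏ/(2ΔE)
Δt_min = (1.055e-34 J·s) / (2 × 7.854e-19 J)
Δt_min = 6.714e-17 s = 67.137 as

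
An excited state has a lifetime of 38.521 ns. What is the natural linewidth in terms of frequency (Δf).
2.066 MHz

Using the energy-time uncertainty principle and E = hf:
ΔEΔt ≥ ℏ/2
hΔf·Δt ≥ ℏ/2

The minimum frequency uncertainty is:
Δf = ℏ/(2hτ) = 1/(4πτ)
Δf = 1/(4π × 3.852e-08 s)
Δf = 2.066e+06 Hz = 2.066 MHz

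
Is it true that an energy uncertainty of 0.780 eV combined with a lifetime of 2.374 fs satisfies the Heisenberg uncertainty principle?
Yes, it satisfies the uncertainty relation.

Calculate the product ΔEΔt:
ΔE = 0.780 eV = 1.250e-19 J
ΔEΔt = (1.250e-19 J) × (2.374e-15 s)
ΔEΔt = 2.967e-34 J·s

Compare to the minimum allowed value ℏ/2:
ℏ/2 = 5.273e-35 J·s

Since ΔEΔt = 2.967e-34 J·s ≥ 5.273e-35 J·s = ℏ/2,
this satisfies the uncertainty relation.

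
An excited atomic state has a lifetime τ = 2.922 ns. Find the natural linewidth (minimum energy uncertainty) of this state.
112.630 neV

Using the energy-time uncertainty principle:
ΔEΔt ≥ ℏ/2

The lifetime τ represents the time uncertainty Δt.
The natural linewidth (minimum energy uncertainty) is:

ΔE = ℏ/(2τ)
ΔE = (1.055e-34 J·s) / (2 × 2.922e-09 s)
ΔE = 1.805e-26 J = 112.630 neV

This natural linewidth limits the precision of spectroscopic measurements.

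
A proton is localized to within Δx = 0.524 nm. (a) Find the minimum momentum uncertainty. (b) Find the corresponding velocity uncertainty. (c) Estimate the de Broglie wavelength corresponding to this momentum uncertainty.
(a) Δp_min = 1.006 × 10^-25 kg·m/s
(b) Δv_min = 60.161 m/s
(c) λ_dB = 6.585 nm

Step-by-step:

(a) From the uncertainty principle:
Δp_min = ℏ/(2Δx) = (1.055e-34 J·s)/(2 × 5.240e-10 m) = 1.006e-25 kg·m/s

(b) The velocity uncertainty:
Δv = Δp/m = (1.006e-25 kg·m/s)/(1.673e-27 kg) = 6.016e+01 m/s = 60.161 m/s

(c) The de Broglie wavelength for this momentum:
λ = h/p = (6.626e-34 J·s)/(1.006e-25 kg·m/s) = 6.585e-09 m = 6.585 nm

Note: The de Broglie wavelength is comparable to the localization size, as expected from wave-particle duality.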